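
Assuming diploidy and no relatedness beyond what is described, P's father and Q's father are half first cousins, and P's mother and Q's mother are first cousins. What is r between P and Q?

0.046875

Relatedness sums over independent paths through distinct common ancestors.
P and Q are related in two ways: half second cousins through their fathers (r = 1/64) and second cousins through their mothers (r = 1/32).
r = 1/64 + 1/32 = 3/64 = 0.046875.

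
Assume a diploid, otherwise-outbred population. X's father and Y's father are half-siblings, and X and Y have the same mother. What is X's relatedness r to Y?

Relatedness sums over independent paths through distinct common ancestors.
X and Y are related in two ways: half first cousins through their fathers (r = 1/16) and half-sibs through their shared mother (r = 1/4).
r = 1/16 + 1/4 = 5/16 = 0.3125.

0.3125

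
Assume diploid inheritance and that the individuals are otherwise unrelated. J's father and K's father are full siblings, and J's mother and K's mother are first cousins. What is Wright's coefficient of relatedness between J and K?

With two independent routes of shared ancestry, r is the sum of the two contributions.
J and K are related in two ways: first cousins through their fathers (r = 1/8) and second cousins through their mothers (r = 1/32).
r = 1/8 + 1/32 = 0.15625.

0.15625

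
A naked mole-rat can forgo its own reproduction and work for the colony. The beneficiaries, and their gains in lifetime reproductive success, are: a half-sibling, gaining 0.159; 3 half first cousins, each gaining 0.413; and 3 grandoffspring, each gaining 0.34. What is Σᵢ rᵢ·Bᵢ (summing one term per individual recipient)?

0.3721875

r to a half-sibling = 0.25 (half-sibs share one parent — one path of length 2: r = (1/2)^2 = 1/4).
r to a half first cousin = 1/16 (half first cousins share one grandparent — one path of length 4: r = (1/2)^4 = 1/16).
r to a grandoffspring = 1/4 (two parent–offspring links: r = (1/2)^2 = 1/4).
Summing one r·B term per recipient: 1·0.25·0.159 + 3·0.0625·0.413 + 3·0.25·0.34 = 0.3721875.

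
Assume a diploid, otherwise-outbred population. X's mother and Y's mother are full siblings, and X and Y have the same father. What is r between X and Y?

Relatedness sums over independent paths through distinct common ancestors.
X and Y are related in two ways: first cousins through their mothers (r = 1/8) and half-sibs through their shared father (r = 1/4).
r = 1/8 + 1/4 = 0.375.

0.375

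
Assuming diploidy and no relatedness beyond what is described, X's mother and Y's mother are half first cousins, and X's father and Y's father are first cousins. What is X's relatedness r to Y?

Independent pedigree routes through distinct common ancestors add.
X and Y are related in two ways: half second cousins through their mothers (r = 1/64) and second cousins through their fathers (r = 1/32).
r = 1/64 + 1/32 = 3/64 = 0.046875.

0.046875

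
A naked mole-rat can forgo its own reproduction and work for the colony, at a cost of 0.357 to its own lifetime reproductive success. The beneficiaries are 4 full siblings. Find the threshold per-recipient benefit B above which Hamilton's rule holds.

r to a full sibling = 0.5 (full sibs share both parents — two paths of length 2: r = 2·(1/2)^2 = 1/2).
Hamilton's rule with n recipients of equal r: n·r·B > C, so B > C/(n·r) = 0.357/(4·0.5) = 0.1785.

0.1785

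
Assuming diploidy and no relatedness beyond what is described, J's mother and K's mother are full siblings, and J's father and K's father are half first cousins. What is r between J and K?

Wright's path rule: contributions from independent ancestry routes add.
J and K are related in two ways: first cousins through their mothers (r = 1/8) and half second cousins through their fathers (r = 1/64).
r = 1/8 + 1/64 = 9/64 = 0.140625.

0.140625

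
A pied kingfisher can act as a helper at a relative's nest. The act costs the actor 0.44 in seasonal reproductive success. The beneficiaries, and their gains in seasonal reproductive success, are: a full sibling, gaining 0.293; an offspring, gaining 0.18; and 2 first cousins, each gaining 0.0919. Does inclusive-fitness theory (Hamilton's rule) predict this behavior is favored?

No

Hamilton's rule: the trait is favored when the sum of r·B over every recipient exceeds the actor's cost C.
r to a full sibling = 0.5 (full sibs share both parents — two paths of length 2: r = 2·(1/2)^2 = 1/2).
r to an offspring = 0.5 (one parent–offspring link: r = (1/2)^1 = 1/2).
r to a first cousin = 1/8 (first cousins share one grandparent pair — two paths of length 4: r = 2·(1/2)^4 = 1/8).
Summing one r·B term per recipient: 1·0.5·0.293 + 1·0.5·0.18 + 2·0.125·0.0919 = 0.259475.
0.259475 < 0.44: the indirect benefit is less than the cost.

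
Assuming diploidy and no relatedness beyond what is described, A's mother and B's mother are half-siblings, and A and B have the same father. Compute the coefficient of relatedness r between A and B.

With two independent routes of shared ancestry, r is the sum of the two contributions.
A and B are related in two ways: half first cousins through their mothers (r = 1/16) and half-sibs through their shared father (r = 1/4).
r = 1/16 + 1/4 = 0.3125.

0.3125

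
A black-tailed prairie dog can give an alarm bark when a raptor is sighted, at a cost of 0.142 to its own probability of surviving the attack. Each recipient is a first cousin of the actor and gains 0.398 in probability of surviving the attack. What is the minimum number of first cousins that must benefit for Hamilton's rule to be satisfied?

r to a first cousin = 0.125 (first cousins share one grandparent pair — two paths of length 4: r = 2·(1/2)^4 = 1/8).
Hamilton's rule: n·r·B > C  ⇒  n > C/(r·B) = 0.142/(0.125·0.398) = 2.854.
The smallest integer exceeding 2.854 is 3.

3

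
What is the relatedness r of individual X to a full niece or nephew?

Full aunt/uncle↔niece/nephew: two paths of length 3 through the shared grandparent pair: r = 2·(1/2)^3 = 1/4.

0.25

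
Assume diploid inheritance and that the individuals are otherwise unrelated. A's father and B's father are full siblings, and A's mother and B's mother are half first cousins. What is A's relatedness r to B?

0.140625

Wright's path rule: contributions from independent ancestry routes add.
A and B are related in two ways: first cousins through their fathers (r = 1/8) and half second cousins through their mothers (r = 1/64).
r = 1/8 + 1/64 = 9/64 = 0.140625.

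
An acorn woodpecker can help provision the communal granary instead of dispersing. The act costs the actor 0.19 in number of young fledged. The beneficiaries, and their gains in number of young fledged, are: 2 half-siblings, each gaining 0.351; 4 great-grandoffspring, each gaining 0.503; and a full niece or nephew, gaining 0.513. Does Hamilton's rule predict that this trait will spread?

Yes

Hamilton's rule: the trait is favored when the sum of r·B over every recipient exceeds the actor's cost C.
r to a half-sibling = 0.25 (half-sibs share one parent — one path of length 2: r = (1/2)^2 = 1/4).
r to a great-grandoffspring = 1/8 (three parent–offspring links: r = (1/2)^3 = 1/8).
r to a full niece or nephew = 0.25 (full aunt/uncle↔niece/nephew: two paths of length 3 through the shared grandparent pair: r = 2·(1/2)^3 = 1/4).
Summing one r·B term per recipient: 2·0.25·0.351 + 4·0.125·0.503 + 1·0.25·0.513 = 0.55525.
0.55525 > 0.19: the indirect benefit exceeds the cost.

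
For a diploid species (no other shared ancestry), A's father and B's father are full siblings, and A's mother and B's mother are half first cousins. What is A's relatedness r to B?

Relatedness sums over independent paths through distinct common ancestors.
A and B are related in two ways: first cousins through their fathers (r = 1/8) and half second cousins through their mothers (r = 1/64).
r = 1/8 + 1/64 = 0.140625.

0.140625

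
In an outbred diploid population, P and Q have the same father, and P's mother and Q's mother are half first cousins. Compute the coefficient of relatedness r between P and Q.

0.265625

With two independent routes of shared ancestry, r is the sum of the two contributions.
P and Q are related in two ways: half-sibs through their shared father (r = 1/4) and half second cousins through their mothers (r = 1/64).
r = 1/4 + 1/64 = 17/64 = 0.265625.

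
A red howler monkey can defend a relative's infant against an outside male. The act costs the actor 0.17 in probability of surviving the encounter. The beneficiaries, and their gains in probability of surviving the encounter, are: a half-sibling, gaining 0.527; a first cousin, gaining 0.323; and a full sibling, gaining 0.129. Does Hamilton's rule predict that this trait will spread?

Yes

Hamilton's rule: the trait is favored when the sum of r·B over every recipient exceeds the actor's cost C.
r to a half-sibling = 0.25 (half-sibs share one parent — one path of length 2: r = (1/2)^2 = 1/4).
r to a first cousin = 0.125 (first cousins share one grandparent pair — two paths of length 4: r = 2·(1/2)^4 = 1/8).
r to a full sibling = 1/2 (full sibs share both parents — two paths of length 2: r = 2·(1/2)^2 = 1/2).
Summing one r·B term per recipient: 1·0.25·0.527 + 1·0.125·0.323 + 1·0.5·0.129 = 0.236625.
0.236625 > 0.17: the indirect benefit exceeds the cost.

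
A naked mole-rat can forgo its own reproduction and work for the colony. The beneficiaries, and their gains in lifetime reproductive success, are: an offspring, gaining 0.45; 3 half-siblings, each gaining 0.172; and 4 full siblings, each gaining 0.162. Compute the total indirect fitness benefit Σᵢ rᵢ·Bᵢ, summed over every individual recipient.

0.678

r to an offspring = 0.5 (one parent–offspring link: r = (1/2)^1 = 1/2).
r to a half-sibling = 1/4 (half-sibs share one parent — one path of length 2: r = (1/2)^2 = 1/4).
r to a full sibling = 0.5 (full sibs share both parents — two paths of length 2: r = 2·(1/2)^2 = 1/2).
Summing one r·B term per recipient: 1·0.5·0.45 + 3·0.25·0.172 + 4·0.5·0.162 = 0.678.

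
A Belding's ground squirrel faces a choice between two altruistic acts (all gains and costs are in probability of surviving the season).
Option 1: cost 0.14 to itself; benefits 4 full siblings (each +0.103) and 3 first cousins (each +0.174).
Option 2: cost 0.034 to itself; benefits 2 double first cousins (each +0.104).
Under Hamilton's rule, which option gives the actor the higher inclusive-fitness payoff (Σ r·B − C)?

Option 1

Option 1: r to a full sibling = 0.5.
Option 1: r to a first cousin = 0.125.
Option 1: Σ r·B − C = (4·0.5·0.103 + 3·0.125·0.174) − 0.14 = 0.13125.
Option 2: r to a double first cousin = 0.25.
Option 2: Σ r·B − C = (2·0.25·0.104) − 0.034 = 0.018.
Option 1 has the higher net inclusive-fitness payoff.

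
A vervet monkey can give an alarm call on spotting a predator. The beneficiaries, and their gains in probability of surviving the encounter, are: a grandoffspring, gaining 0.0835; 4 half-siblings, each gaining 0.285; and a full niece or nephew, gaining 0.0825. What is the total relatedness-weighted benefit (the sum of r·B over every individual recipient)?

0.3265

r to a grandoffspring = 0.25 (two parent–offspring links: r = (1/2)^2 = 1/4).
r to a half-sibling = 0.25 (half-sibs share one parent — one path of length 2: r = (1/2)^2 = 1/4).
r to a full niece or nephew = 0.25 (full aunt/uncle↔niece/nephew: two paths of length 3 through the shared grandparent pair: r = 2·(1/2)^3 = 1/4).
Summing one r·B term per recipient: 1·0.25·0.0835 + 4·0.25·0.285 + 1·0.25·0.0825 = 0.3265.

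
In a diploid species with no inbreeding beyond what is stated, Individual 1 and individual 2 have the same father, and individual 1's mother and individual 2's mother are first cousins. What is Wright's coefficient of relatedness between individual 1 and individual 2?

Relatedness sums over independent paths through distinct common ancestors.
Individual 1 and individual 2 are related in two ways: half-sibs through their shared father (r = 1/4) and second cousins through their mothers (r = 1/32).
r = 1/4 + 1/32 = 0.28125.

0.28125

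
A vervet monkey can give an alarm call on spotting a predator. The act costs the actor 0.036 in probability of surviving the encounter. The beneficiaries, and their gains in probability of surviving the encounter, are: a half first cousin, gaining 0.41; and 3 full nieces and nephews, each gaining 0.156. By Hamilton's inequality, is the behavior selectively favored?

Hamilton's rule: the trait is favored when the sum of r·B over every recipient exceeds the actor's cost C.
r to a half first cousin = 0.0625 (half first cousins share one grandparent — one path of length 4: r = (1/2)^4 = 1/16).
r to a full niece or nephew = 0.25 (full aunt/uncle↔niece/nephew: two paths of length 3 through the shared grandparent pair: r = 2·(1/2)^3 = 1/4).
Summing one r·B term per recipient: 1·0.0625·0.41 + 3·0.25·0.156 = 0.142625.
0.142625 > 0.036: the indirect benefit exceeds the cost.

Yes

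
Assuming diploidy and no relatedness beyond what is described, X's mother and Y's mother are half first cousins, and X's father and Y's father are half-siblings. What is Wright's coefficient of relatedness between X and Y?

Wright's path rule: contributions from independent ancestry routes add.
X and Y are related in two ways: half second cousins through their mothers (r = 1/64) and half first cousins through their fathers (r = 1/16).
r = 1/64 + 1/16 = 5/64 = 0.078125.

0.078125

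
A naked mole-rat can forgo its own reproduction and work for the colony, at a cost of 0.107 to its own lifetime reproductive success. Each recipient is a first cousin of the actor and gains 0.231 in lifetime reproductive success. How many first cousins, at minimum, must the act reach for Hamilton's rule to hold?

4

r to a first cousin = 1/8 (first cousins share one grandparent pair — two paths of length 4: r = 2·(1/2)^4 = 1/8).
Hamilton's rule: n·r·B > C  ⇒  n > C/(r·B) = 0.107/(0.125·0.231) = 3.706.
The smallest integer exceeding 3.706 is 4.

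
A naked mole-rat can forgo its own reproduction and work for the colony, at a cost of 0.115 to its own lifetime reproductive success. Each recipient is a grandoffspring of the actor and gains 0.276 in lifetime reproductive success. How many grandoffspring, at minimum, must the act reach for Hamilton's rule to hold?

2

r to a grandoffspring = 1/4 (two parent–offspring links: r = (1/2)^2 = 1/4).
Hamilton's rule: n·r·B > C  ⇒  n > C/(r·B) = 0.115/(0.25·0.276) = 1.667.
The smallest integer exceeding 1.667 is 2.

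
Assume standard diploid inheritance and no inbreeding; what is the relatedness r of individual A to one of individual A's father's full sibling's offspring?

Each parent–offspring link contributes a factor of 1/2, and independent paths through distinct common ancestors add.
First cousins share one grandparent pair — two paths of length 4: r = 2·(1/2)^4 = 1/8.

0.125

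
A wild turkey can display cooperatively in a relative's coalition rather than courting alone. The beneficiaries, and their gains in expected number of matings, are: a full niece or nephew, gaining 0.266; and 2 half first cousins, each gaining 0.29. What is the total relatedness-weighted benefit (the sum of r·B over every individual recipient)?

r to a full niece or nephew = 0.25 (full aunt/uncle↔niece/nephew: two paths of length 3 through the shared grandparent pair: r = 2·(1/2)^3 = 1/4).
r to a half first cousin = 1/16 (half first cousins share one grandparent — one path of length 4: r = (1/2)^4 = 1/16).
Summing one r·B term per recipient: 1·0.25·0.266 + 2·0.0625·0.29 = 0.10275.

0.10275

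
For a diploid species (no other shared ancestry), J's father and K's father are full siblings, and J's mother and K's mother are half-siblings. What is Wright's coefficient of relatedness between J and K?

0.1875

With two independent routes of shared ancestry, r is the sum of the two contributions.
J and K are related in two ways: first cousins through their fathers (r = 1/8) and half first cousins through their mothers (r = 1/16).
r = 1/8 + 1/16 = 0.1875.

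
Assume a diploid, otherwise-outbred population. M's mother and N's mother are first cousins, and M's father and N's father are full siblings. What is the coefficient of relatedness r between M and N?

Relatedness sums over independent paths through distinct common ancestors.
M and N are related in two ways: second cousins through their mothers (r = 1/32) and first cousins through their fathers (r = 1/8).
r = 1/32 + 1/8 = 5/32 = 0.15625.

0.15625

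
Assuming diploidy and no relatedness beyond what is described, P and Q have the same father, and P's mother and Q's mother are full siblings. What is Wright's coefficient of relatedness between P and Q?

0.375

Independent pedigree routes through distinct common ancestors add.
P and Q are related in two ways: half-sibs through their shared father (r = 1/4) and first cousins through their mothers (r = 1/8).
r = 1/4 + 1/8 = 0.375.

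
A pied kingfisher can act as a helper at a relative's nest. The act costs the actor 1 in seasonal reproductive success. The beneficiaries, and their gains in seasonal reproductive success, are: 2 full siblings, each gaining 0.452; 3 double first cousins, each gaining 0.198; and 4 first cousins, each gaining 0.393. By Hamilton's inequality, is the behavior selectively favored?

No

Hamilton's rule: the trait is favored when the sum of r·B over every recipient exceeds the actor's cost C.
r to a full sibling = 1/2 (full sibs share both parents — two paths of length 2: r = 2·(1/2)^2 = 1/2).
r to a double first cousin = 1/4 (double first cousins share both grandparent pairs — four paths of length 4: r = 4·(1/2)^4 = 1/4).
r to a first cousin = 1/8 (first cousins share one grandparent pair — two paths of length 4: r = 2·(1/2)^4 = 1/8).
Summing one r·B term per recipient: 2·0.5·0.452 + 3·0.25·0.198 + 4·0.125·0.393 = 0.797.
0.797 < 1: the indirect benefit is less than the cost.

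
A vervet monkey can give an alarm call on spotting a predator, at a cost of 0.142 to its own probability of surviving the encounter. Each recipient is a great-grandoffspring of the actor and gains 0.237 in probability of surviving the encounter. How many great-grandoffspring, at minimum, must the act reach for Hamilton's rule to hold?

5

r to a great-grandoffspring = 0.125 (three parent–offspring links: r = (1/2)^3 = 1/8).
Hamilton's rule: n·r·B > C  ⇒  n > C/(r·B) = 0.142/(0.125·0.237) = 4.793.
The smallest integer exceeding 4.793 is 5.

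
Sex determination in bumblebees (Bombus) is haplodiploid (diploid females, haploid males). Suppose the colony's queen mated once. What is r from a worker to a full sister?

0.75

Haplodiploid full sisters inherit their father's entire haploid genome identically (contributing 1/2) and on average half of their mother's contribution (1/2 · 1/2 = 1/4); r = 1/2 + 1/4 = 3/4.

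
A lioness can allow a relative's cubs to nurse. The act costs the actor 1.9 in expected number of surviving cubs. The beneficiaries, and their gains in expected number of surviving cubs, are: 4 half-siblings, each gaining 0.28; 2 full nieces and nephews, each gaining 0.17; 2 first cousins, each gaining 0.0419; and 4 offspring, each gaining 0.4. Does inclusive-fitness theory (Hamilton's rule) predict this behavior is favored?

No

Hamilton's rule: the trait is favored when the sum of r·B over every recipient exceeds the actor's cost C.
r to a half-sibling = 0.25 (half-sibs share one parent — one path of length 2: r = (1/2)^2 = 1/4).
r to a full niece or nephew = 1/4 (full aunt/uncle↔niece/nephew: two paths of length 3 through the shared grandparent pair: r = 2·(1/2)^3 = 1/4).
r to a first cousin = 0.125 (first cousins share one grandparent pair — two paths of length 4: r = 2·(1/2)^4 = 1/8).
r to an offspring = 1/2 (one parent–offspring link: r = (1/2)^1 = 1/2).
Summing one r·B term per recipient: 4·0.25·0.28 + 2·0.25·0.17 + 2·0.125·0.0419 + 4·0.5·0.4 = 1.175475.
1.175475 < 1.9: the indirect benefit is less than the cost.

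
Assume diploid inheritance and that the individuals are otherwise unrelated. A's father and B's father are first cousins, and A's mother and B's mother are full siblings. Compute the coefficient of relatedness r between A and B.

0.15625

Wright's path rule: contributions from independent ancestry routes add.
A and B are related in two ways: second cousins through their fathers (r = 1/32) and first cousins through their mothers (r = 1/8).
r = 1/32 + 1/8 = 0.15625.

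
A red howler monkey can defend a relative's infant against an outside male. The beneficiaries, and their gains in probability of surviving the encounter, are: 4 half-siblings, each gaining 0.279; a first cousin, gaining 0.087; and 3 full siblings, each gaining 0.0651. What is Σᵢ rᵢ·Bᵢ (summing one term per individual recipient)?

0.387525

r to a half-sibling = 1/4 (half-sibs share one parent — one path of length 2: r = (1/2)^2 = 1/4).
r to a first cousin = 0.125 (first cousins share one grandparent pair — two paths of length 4: r = 2·(1/2)^4 = 1/8).
r to a full sibling = 0.5 (full sibs share both parents — two paths of length 2: r = 2·(1/2)^2 = 1/2).
Summing one r·B term per recipient: 4·0.25·0.279 + 1·0.125·0.087 + 3·0.5·0.0651 = 0.387525.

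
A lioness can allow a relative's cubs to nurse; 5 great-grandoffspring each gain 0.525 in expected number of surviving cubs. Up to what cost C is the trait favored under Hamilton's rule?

0.328125

r to a great-grandoffspring = 0.125 (three parent–offspring links: r = (1/2)^3 = 1/8).
Hamilton's rule: n·r·B > C, so the trait is favored while C < n·r·B = 5·0.125·0.525 = 0.328125.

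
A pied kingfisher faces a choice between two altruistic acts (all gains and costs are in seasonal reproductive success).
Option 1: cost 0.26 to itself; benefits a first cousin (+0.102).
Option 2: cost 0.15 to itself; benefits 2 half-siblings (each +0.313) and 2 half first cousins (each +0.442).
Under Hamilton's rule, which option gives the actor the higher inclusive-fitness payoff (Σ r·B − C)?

Option 2

Option 1: r to a first cousin = 0.125.
Option 1: Σ r·B − C = (1·0.125·0.102) − 0.26 = -0.24725.
Option 2: r to a half-sibling = 0.25.
Option 2: r to a half first cousin = 0.0625.
Option 2: Σ r·B − C = (2·0.25·0.313 + 2·0.0625·0.442) − 0.15 = 0.06175.
Option 2 has the higher net inclusive-fitness payoff.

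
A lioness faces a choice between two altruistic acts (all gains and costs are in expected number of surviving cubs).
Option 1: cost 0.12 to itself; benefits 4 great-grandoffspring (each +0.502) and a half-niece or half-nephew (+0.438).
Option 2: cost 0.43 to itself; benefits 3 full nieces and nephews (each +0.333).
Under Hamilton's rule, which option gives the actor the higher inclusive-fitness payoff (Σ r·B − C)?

Option 1

Option 1: r to a great-grandoffspring = 0.125.
Option 1: r to a half-niece or half-nephew = 0.125.
Option 1: Σ r·B − C = (4·0.125·0.502 + 1·0.125·0.438) − 0.12 = 0.18575.
Option 2: r to a full niece or nephew = 0.25.
Option 2: Σ r·B − C = (3·0.25·0.333) − 0.43 = -0.18025.
Option 1 has the higher net inclusive-fitness payoff.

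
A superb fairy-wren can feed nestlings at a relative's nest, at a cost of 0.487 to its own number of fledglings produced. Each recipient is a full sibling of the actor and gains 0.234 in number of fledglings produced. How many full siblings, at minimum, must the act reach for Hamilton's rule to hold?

r to a full sibling = 0.5 (full sibs share both parents — two paths of length 2: r = 2·(1/2)^2 = 1/2).
Hamilton's rule: n·r·B > C  ⇒  n > C/(r·B) = 0.487/(0.5·0.234) = 4.162.
The smallest integer exceeding 4.162 is 5.

5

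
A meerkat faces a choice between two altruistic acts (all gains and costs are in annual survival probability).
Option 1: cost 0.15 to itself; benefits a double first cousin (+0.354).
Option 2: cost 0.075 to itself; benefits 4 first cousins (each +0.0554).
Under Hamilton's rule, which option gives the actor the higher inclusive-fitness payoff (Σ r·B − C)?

Option 1: r to a double first cousin = 0.25.
Option 1: Σ r·B − C = (1·0.25·0.354) − 0.15 = -0.0615.
Option 2: r to a first cousin = 0.125.
Option 2: Σ r·B − C = (4·0.125·0.0554) − 0.075 = -0.0473.
Option 2 has the higher net inclusive-fitness payoff.

Option 2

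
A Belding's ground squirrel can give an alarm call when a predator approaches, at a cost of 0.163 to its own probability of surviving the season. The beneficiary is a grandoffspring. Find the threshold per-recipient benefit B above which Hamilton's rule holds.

0.652

r to a grandoffspring = 0.25 (two parent–offspring links: r = (1/2)^2 = 1/4).
Hamilton's rule with n recipients of equal r: n·r·B > C, so B > C/(n·r) = 0.163/(1·0.25) = 0.652.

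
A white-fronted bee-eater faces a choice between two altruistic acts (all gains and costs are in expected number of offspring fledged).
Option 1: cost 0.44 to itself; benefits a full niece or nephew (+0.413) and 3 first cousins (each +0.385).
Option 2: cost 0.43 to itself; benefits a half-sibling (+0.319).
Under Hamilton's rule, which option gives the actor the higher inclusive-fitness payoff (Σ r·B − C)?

Option 1

Option 1: r to a full niece or nephew = 0.25.
Option 1: r to a first cousin = 0.125.
Option 1: Σ r·B − C = (1·0.25·0.413 + 3·0.125·0.385) − 0.44 = -0.192375.
Option 2: r to a half-sibling = 0.25.
Option 2: Σ r·B − C = (1·0.25·0.319) − 0.43 = -0.35025.
Option 1 has the higher net inclusive-fitness payoff.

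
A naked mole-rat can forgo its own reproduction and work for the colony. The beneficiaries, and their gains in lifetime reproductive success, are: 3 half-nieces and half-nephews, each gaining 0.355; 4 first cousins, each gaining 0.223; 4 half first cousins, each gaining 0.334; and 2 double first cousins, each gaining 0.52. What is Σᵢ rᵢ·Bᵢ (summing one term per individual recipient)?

0.588125

r to a half-niece or half-nephew = 1/8 (half-aunt/uncle↔niece/nephew: one path of length 3: r = (1/2)^3 = 1/8).
r to a first cousin = 0.125 (first cousins share one grandparent pair — two paths of length 4: r = 2·(1/2)^4 = 1/8).
r to a half first cousin = 1/16 (half first cousins share one grandparent — one path of length 4: r = (1/2)^4 = 1/16).
r to a double first cousin = 1/4 (double first cousins share both grandparent pairs — four paths of length 4: r = 4·(1/2)^4 = 1/4).
Summing one r·B term per recipient: 3·0.125·0.355 + 4·0.125·0.223 + 4·0.0625·0.334 + 2·0.25·0.52 = 0.588125.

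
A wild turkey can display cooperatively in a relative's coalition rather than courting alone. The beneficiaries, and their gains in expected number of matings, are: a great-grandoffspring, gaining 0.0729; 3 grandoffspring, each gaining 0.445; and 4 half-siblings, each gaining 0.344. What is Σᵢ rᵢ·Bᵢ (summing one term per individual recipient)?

r to a great-grandoffspring = 1/8 (three parent–offspring links: r = (1/2)^3 = 1/8).
r to a grandoffspring = 1/4 (two parent–offspring links: r = (1/2)^2 = 1/4).
r to a half-sibling = 1/4 (half-sibs share one parent — one path of length 2: r = (1/2)^2 = 1/4).
Summing one r·B term per recipient: 1·0.125·0.0729 + 3·0.25·0.445 + 4·0.25·0.344 = 0.6868625.

0.6868625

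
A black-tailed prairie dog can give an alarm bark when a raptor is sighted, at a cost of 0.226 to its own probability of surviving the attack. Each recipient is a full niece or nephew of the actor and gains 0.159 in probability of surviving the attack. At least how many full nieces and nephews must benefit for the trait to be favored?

r to a full niece or nephew = 1/4 (full aunt/uncle↔niece/nephew: two paths of length 3 through the shared grandparent pair: r = 2·(1/2)^3 = 1/4).
Hamilton's rule: n·r·B > C  ⇒  n > C/(r·B) = 0.226/(0.25·0.159) = 5.686.
The smallest integer exceeding 5.686 is 6.

6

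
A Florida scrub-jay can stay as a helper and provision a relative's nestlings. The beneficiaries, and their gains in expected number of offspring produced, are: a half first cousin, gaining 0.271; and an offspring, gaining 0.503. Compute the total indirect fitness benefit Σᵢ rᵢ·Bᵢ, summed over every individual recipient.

0.2684375

r to a half first cousin = 0.0625 (half first cousins share one grandparent — one path of length 4: r = (1/2)^4 = 1/16).
r to an offspring = 1/2 (one parent–offspring link: r = (1/2)^1 = 1/2).
Summing one r·B term per recipient: 1·0.0625·0.271 + 1·0.5·0.503 = 0.2684375.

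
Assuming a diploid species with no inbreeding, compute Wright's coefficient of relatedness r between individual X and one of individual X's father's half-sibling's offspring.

Each parent–offspring link contributes a factor of 1/2, and independent paths through distinct common ancestors add.
Half first cousins share one grandparent — one path of length 4: r = (1/2)^4 = 1/16.

0.0625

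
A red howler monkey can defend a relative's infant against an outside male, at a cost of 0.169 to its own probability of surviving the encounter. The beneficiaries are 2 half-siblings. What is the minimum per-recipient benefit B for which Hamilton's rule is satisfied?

0.338

r to a half-sibling = 1/4 (half-sibs share one parent — one path of length 2: r = (1/2)^2 = 1/4).
Hamilton's rule with n recipients of equal r: n·r·B > C, so B > C/(n·r) = 0.169/(2·0.25) = 0.338.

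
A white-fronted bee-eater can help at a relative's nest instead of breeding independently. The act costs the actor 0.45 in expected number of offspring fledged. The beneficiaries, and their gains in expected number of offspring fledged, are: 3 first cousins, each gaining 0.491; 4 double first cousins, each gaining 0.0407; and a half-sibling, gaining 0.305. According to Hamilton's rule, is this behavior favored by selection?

No

Hamilton's rule: the trait is favored when the sum of r·B over every recipient exceeds the actor's cost C.
r to a first cousin = 1/8 (first cousins share one grandparent pair — two paths of length 4: r = 2·(1/2)^4 = 1/8).
r to a double first cousin = 0.25 (double first cousins share both grandparent pairs — four paths of length 4: r = 4·(1/2)^4 = 1/4).
r to a half-sibling = 1/4 (half-sibs share one parent — one path of length 2: r = (1/2)^2 = 1/4).
Summing one r·B term per recipient: 3·0.125·0.491 + 4·0.25·0.0407 + 1·0.25·0.305 = 0.301075.
0.301075 < 0.45: the indirect benefit is less than the cost.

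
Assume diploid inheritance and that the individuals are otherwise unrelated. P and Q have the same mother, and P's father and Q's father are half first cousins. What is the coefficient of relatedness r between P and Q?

With two independent routes of shared ancestry, r is the sum of the two contributions.
P and Q are related in two ways: half-sibs through their shared mother (r = 1/4) and half second cousins through their fathers (r = 1/64).
r = 1/4 + 1/64 = 17/64 = 0.265625.

0.265625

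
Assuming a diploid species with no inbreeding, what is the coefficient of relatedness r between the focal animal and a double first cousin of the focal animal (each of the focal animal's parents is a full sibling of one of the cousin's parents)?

Each parent–offspring link contributes a factor of 1/2, and independent paths through distinct common ancestors add.
Double first cousins share both grandparent pairs — four paths of length 4: r = 4·(1/2)^4 = 1/4.

0.25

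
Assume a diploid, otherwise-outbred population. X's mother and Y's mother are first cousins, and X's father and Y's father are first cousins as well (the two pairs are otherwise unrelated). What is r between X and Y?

0.0625

Wright's path rule: contributions from independent ancestry routes add.
X and Y are related in two ways: second cousins through their mothers (r = 1/32) and second cousins through their fathers (r = 1/32).
r = 1/32 + 1/32 = 0.0625.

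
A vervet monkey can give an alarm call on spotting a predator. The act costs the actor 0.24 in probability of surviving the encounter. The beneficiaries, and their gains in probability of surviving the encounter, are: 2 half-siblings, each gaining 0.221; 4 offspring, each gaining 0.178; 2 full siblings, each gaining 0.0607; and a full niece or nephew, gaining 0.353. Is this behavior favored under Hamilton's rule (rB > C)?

Hamilton's rule: the trait is favored when the sum of r·B over every recipient exceeds the actor's cost C.
r to a half-sibling = 0.25 (half-sibs share one parent — one path of length 2: r = (1/2)^2 = 1/4).
r to an offspring = 0.5 (one parent–offspring link: r = (1/2)^1 = 1/2).
r to a full sibling = 0.5 (full sibs share both parents — two paths of length 2: r = 2·(1/2)^2 = 1/2).
r to a full niece or nephew = 0.25 (full aunt/uncle↔niece/nephew: two paths of length 3 through the shared grandparent pair: r = 2·(1/2)^3 = 1/4).
Summing one r·B term per recipient: 2·0.25·0.221 + 4·0.5·0.178 + 2·0.5·0.0607 + 1·0.25·0.353 = 0.61545.
0.61545 > 0.24: the indirect benefit exceeds the cost.

Yes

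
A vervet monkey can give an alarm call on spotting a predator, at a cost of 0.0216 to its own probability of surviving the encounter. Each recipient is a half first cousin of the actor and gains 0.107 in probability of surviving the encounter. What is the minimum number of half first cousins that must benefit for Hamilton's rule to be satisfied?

r to a half first cousin = 0.0625 (half first cousins share one grandparent — one path of length 4: r = (1/2)^4 = 1/16).
Hamilton's rule: n·r·B > C  ⇒  n > C/(r·B) = 0.0216/(0.0625·0.107) = 3.23.
The smallest integer exceeding 3.23 is 4.

4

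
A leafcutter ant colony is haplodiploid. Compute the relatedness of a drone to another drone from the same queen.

Haploid brothers each carry a random half of the queen's diploid genome, so on average they share half: r = 1/2.

0.5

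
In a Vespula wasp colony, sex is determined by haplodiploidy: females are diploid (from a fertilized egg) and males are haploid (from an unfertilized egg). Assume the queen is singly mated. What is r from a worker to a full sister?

Haplodiploid full sisters inherit their father's entire haploid genome identically (contributing 1/2) and on average half of their mother's contribution (1/2 · 1/2 = 1/4); r = 1/2 + 1/4 = 3/4.

0.75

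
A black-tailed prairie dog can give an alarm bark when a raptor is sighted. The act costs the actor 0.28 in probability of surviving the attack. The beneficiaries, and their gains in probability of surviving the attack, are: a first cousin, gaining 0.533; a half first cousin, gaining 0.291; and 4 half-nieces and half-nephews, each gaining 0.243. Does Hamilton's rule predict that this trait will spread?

Hamilton's rule: the trait is favored when the sum of r·B over every recipient exceeds the actor's cost C.
r to a first cousin = 1/8 (first cousins share one grandparent pair — two paths of length 4: r = 2·(1/2)^4 = 1/8).
r to a half first cousin = 0.0625 (half first cousins share one grandparent — one path of length 4: r = (1/2)^4 = 1/16).
r to a half-niece or half-nephew = 0.125 (half-aunt/uncle↔niece/nephew: one path of length 3: r = (1/2)^3 = 1/8).
Summing one r·B term per recipient: 1·0.125·0.533 + 1·0.0625·0.291 + 4·0.125·0.243 = 0.2063125.
0.2063125 < 0.28: the indirect benefit is less than the cost.

No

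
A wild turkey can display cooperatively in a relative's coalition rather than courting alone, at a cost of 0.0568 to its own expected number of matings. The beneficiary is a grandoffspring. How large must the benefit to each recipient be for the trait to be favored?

r to a grandoffspring = 1/4 (two parent–offspring links: r = (1/2)^2 = 1/4).
Hamilton's rule with n recipients of equal r: n·r·B > C, so B > C/(n·r) = 0.0568/(1·0.25) = 0.2272.

0.2272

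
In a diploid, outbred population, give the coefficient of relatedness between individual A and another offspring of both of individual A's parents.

Each parent–offspring link contributes a factor of 1/2, and independent paths through distinct common ancestors add.
Full sibs share both parents — two paths of length 2: r = 2·(1/2)^2 = 1/2.

0.5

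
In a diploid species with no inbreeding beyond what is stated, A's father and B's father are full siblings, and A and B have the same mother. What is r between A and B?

Wright's path rule: contributions from independent ancestry routes add.
A and B are related in two ways: first cousins through their fathers (r = 1/8) and half-sibs through their shared mother (r = 1/4).
r = 1/8 + 1/4 = 0.375.

0.375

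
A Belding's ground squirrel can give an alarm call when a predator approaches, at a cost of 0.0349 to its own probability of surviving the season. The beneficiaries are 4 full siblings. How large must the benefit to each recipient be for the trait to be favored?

0.0175

r to a full sibling = 1/2 (full sibs share both parents — two paths of length 2: r = 2·(1/2)^2 = 1/2).
Hamilton's rule with n recipients of equal r: n·r·B > C, so B > C/(n·r) = 0.0349/(4·0.5) = 0.0175.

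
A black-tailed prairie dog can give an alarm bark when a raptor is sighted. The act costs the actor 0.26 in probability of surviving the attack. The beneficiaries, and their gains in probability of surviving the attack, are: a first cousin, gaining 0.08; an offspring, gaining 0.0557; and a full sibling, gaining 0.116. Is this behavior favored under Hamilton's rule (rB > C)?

No

Hamilton's rule: the trait is favored when the sum of r·B over every recipient exceeds the actor's cost C.
r to a first cousin = 1/8 (first cousins share one grandparent pair — two paths of length 4: r = 2·(1/2)^4 = 1/8).
r to an offspring = 0.5 (one parent–offspring link: r = (1/2)^1 = 1/2).
r to a full sibling = 0.5 (full sibs share both parents — two paths of length 2: r = 2·(1/2)^2 = 1/2).
Summing one r·B term per recipient: 1·0.125·0.08 + 1·0.5·0.0557 + 1·0.5·0.116 = 0.09585.
0.09585 < 0.26: the indirect benefit is less than the cost.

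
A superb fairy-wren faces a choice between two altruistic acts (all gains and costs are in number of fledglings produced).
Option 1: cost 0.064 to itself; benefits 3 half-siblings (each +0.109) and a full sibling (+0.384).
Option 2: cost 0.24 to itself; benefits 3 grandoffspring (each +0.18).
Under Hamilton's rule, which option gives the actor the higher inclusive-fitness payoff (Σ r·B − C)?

Option 1

Option 1: r to a half-sibling = 0.25.
Option 1: r to a full sibling = 0.5.
Option 1: Σ r·B − C = (3·0.25·0.109 + 1·0.5·0.384) − 0.064 = 0.20975.
Option 2: r to a grandoffspring = 0.25.
Option 2: Σ r·B − C = (3·0.25·0.18) − 0.24 = -0.105.
Option 1 has the higher net inclusive-fitness payoff.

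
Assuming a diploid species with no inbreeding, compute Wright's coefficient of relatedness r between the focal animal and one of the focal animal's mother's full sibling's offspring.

Each parent–offspring link contributes a factor of 1/2, and independent paths through distinct common ancestors add.
First cousins share one grandparent pair — two paths of length 4: r = 2·(1/2)^4 = 1/8.

0.125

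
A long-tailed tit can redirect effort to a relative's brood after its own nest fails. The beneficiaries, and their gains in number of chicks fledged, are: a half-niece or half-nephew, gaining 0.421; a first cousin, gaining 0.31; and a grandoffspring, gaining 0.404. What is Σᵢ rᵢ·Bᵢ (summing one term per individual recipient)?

0.192375

r to a half-niece or half-nephew = 1/8 (half-aunt/uncle↔niece/nephew: one path of length 3: r = (1/2)^3 = 1/8).
r to a first cousin = 1/8 (first cousins share one grandparent pair — two paths of length 4: r = 2·(1/2)^4 = 1/8).
r to a grandoffspring = 0.25 (two parent–offspring links: r = (1/2)^2 = 1/4).
Summing one r·B term per recipient: 1·0.125·0.421 + 1·0.125·0.31 + 1·0.25·0.404 = 0.192375.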